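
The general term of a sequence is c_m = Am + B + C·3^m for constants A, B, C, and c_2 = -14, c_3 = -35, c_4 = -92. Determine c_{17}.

-129140213

At m = 2, 3, 4: 2A + B + 9C = -14; 3A + B + 27C = -35; 4A + B + 81C = -92.
Subtracting the first from the second: A + 18C = -21.
Subtracting the second from the third: A + 54C = -57.
Solving: C = -1, A = -3, then B = 1.
Therefore c_{17} = -51 + 1 + (-1)·129140163 = -129140213.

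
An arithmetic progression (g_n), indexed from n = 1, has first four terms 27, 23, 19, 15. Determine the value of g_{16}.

-33

Common difference d = -4.
g_n = 27 + (n - 1)·(-4).
g_{16} = 27 + 15·(-4) = -33.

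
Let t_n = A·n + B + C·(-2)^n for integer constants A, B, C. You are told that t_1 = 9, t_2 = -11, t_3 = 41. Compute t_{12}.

Plug in n = 1, 2, 3: A + B - 2C = 9; 2A + B + 4C = -11; 3A + B - 8C = 41.
Subtracting the first from the second: A + 6C = -20.
Subtracting the second from the third: A - 12C = 52.
Solving: C = -4, A = 4, then B = -3.
So t_n = 4·n + (-3) + (-4)·(-2)^n; at n=12 this is -16339.

-16339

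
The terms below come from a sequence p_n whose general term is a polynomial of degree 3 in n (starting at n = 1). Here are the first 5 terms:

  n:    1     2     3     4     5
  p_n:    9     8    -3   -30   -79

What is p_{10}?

-864

1st diffs: -1, -11, -27, -49.
2nd diffs: -10, -16, -22.
3rd diffs: -6, -6 (constant).
Newton forward-difference form: p_n = 9 + (-1)·C(n-1,1) + (-10)·C(n-1,2) + (-6)·C(n-1,3).
At n = 10: n-1 = 9, so p_{10} = 9 - 9 - 360 - 504 = -864.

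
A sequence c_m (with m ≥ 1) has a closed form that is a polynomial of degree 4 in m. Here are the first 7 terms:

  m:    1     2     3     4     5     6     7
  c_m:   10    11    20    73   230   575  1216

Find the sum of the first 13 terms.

1st diffs: 1, 9, 53, 157, 345, 641.
2nd diffs: 8, 44, 104, 188, 296.
3rd diffs: 36, 60, 84, 108.
4th diffs: 24, 24, 24 (constant).
So c_m = m^4 - 4m^3 + 3m^2 + 5m + 5.
Continuing: …, 2285, 3938, 6355, 9740, …, c_{13} = 20350.
Summing m = 1..13 (13 terms) gives 59124.

59124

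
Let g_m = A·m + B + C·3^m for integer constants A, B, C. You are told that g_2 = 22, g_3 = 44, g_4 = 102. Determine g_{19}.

Plug in m = 2, 3, 4: 2A + B + 9C = 22; 3A + B + 27C = 44; 4A + B + 81C = 102.
Subtracting the first from the second: A + 18C = 22.
Subtracting the second from the third: A + 54C = 58.
Solving: C = 1, A = 4, then B = 5.
So g_m = 4·m + 5 + 1·3^m; at m=19 this is 1162261548.

1162261548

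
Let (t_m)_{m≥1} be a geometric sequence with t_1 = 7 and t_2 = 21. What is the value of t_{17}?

301327047

Common ratio r = 3.
t_m = 7·3^(m-1).
t_{17} = 7·3^16 = 301327047.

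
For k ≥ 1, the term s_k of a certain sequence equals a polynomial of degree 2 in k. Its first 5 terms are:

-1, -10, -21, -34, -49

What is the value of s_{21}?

-561

1st diffs: -9, -11, -13, -15.
2nd diffs: -2, -2, -2 (constant).
Newton forward-difference form: s_k = -1 + (-9)·C(k-1,1) + (-2)·C(k-1,2).
At k = 21: k-1 = 20, so s_{21} = -1 - 180 - 380 = -561.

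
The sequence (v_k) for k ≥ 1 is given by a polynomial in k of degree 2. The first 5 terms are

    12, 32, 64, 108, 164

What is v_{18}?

1st diffs: 20, 32, 44, 56.
2nd diffs: 12, 12, 12 (constant).
Newton forward-difference form: v_k = 12 + 20·C(k-1,1) + 12·C(k-1,2).
At k = 18: k-1 = 17, so v_{18} = 12 + 340 + 1632 = 1984.

1984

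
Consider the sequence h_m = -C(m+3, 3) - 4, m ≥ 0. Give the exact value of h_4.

C(7, 3) = 35, so h_4 = -39.

-39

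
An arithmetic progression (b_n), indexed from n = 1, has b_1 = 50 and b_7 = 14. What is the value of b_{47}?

-226

Common difference d = (14 - 50) / (7 - 1) = -6.
b_n = 50 + (n - 1)·(-6).
b_{47} = 50 + 46·(-6) = -226.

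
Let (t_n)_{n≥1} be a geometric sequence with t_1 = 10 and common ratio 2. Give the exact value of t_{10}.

t_n = 10·2^(n-1).
t_{10} = 10·2^9 = 5120.

5120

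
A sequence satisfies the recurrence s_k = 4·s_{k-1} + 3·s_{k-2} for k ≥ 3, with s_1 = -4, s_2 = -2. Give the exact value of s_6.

Compute successive terms:
s_3 = -20, s_4 = -86, s_5 = -404, s_6 = -1874.

-1874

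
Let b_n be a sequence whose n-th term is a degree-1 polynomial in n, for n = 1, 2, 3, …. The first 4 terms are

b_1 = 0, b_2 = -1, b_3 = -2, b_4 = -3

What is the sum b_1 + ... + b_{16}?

1st diffs: -1, -1, -1 (constant).
So b_n = -n + 1.
Continuing: …, -4, -5, -6, -7, …, b_{16} = -15.
Summing n = 1..16 (16 terms) gives -120.

-120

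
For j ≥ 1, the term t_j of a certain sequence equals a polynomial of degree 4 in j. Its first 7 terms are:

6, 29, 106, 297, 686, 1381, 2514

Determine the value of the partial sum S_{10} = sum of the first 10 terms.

1st diffs: 23, 77, 191, 389, 695, 1133.
2nd diffs: 54, 114, 198, 306, 438.
3rd diffs: 60, 84, 108, 132.
4th diffs: 24, 24, 24 (constant).
Newton forward-difference form: t_j = 6 + 23·C(j-1,1) + 54·C(j-1,2) + 60·C(j-1,3) + 24·C(j-1,4).
Continuing: 4241, 6742, 10221.
Summing j = 1..10 (10 terms) gives 26223.

26223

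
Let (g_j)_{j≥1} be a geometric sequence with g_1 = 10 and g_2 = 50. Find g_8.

Common ratio r = 5.
g_j = 10·5^(j-1).
g_8 = 10·5^7 = 781250.

781250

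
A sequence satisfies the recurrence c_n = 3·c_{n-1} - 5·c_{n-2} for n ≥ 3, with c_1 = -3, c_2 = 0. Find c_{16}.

Compute successive terms:
c_3 = 15; c_4 = 45; c_5 = 60; …; c_{13} = 14685; c_{14} = -79920; c_{15} = -313185; c_{16} = -539955.

-539955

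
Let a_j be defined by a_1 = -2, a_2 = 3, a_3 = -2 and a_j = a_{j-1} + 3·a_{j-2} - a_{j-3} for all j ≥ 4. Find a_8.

107

Iterate the recurrence:
a_4 = 9; a_5 = 0; a_6 = 29; a_7 = 20; a_8 = 107.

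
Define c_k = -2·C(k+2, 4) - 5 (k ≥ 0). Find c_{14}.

C(16, 4) = 1820, so c_{14} = -3645.

-3645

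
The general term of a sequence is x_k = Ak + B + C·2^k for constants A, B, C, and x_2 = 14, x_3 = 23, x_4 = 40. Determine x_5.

73

Plug in k = 2, 3, 4: 2A + B + 4C = 14; 3A + B + 8C = 23; 4A + B + 16C = 40.
Subtracting the first from the second: A + 4C = 9.
Subtracting the second from the third: A + 8C = 17.
Solving: C = 2, A = 1, then B = 4.
Hence x_5 = 1·5 + 4 + 2·32 = 73.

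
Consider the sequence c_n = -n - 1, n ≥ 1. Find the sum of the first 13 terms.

-104

Over n = 1..13: Σn = 91.
Total = (-1)·91 + (-1)·13 = -104.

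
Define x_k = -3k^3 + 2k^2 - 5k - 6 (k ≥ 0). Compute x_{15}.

x_{15} = -3·15^3 + 2·15^2 - 5·15 - 6 = -9756.

-9756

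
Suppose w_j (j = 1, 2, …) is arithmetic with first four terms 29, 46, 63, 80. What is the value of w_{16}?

Common difference d = 17.
w_j = 29 + (j - 1)·17.
w_{16} = 29 + 15·17 = 284.

284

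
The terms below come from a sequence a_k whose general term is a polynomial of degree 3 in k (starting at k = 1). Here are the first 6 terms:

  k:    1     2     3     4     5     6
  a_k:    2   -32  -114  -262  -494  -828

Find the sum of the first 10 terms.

1st diffs: -34, -82, -148, -232, -334.
2nd diffs: -48, -66, -84, -102.
3rd diffs: -18, -18, -18 (constant).
Newton forward-difference form: a_k = 2 + (-34)·C(k-1,1) + (-48)·C(k-1,2) + (-18)·C(k-1,3).
Continuing: -1282, -1874, -2622, -3544.
Summing k = 1..10 (10 terms) gives -11050.

-11050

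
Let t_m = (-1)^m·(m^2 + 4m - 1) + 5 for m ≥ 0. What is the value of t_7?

-71

(-1)^7 = -1; m^2 + 4m - 1 at m=7 is 76; so t_7 = -71.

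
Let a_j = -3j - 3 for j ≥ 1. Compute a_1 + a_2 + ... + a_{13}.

Over j = 1..13: Σj = 91.
Total = (-3)·91 + (-3)·13 = -312.

-312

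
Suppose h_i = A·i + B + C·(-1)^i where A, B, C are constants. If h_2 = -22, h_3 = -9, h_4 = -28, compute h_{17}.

-51

Plug in i = 2, 3, 4: 2A + B + C = -22; 3A + B - C = -9; 4A + B + C = -28.
Subtracting the first from the second: A - 2C = 13.
Subtracting the second from the third: A + 2C = -19.
Solving: C = -8, A = -3, then B = -8.
Therefore h_{17} = -51 + (-8) + (-8)·(-1) = -51.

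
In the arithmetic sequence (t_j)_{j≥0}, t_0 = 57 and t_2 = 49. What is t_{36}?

-87

Common difference d = (49 - 57) / (2 - 0) = -4.
t_j = 57 + (j - 0)·(-4).
t_{36} = 57 + 36·(-4) = -87.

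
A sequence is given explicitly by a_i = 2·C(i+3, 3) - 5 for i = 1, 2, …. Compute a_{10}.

C(13, 3) = 286, so a_{10} = 567.

567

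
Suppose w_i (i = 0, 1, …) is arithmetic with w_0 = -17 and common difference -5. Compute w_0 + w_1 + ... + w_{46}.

w_i = -17 + (i - 0)·(-5).
w_{46} = -247; S = 47·(-17 + (-247))/2 = -6204.

-6204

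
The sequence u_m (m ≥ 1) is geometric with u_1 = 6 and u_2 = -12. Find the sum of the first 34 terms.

-34359738366

Common ratio r = -2.
u_m = 6·(-2)^(m-1).
S = 6·((-2)^34 - 1)/(-2 - 1) = 6·(17179869184 - 1)/(-3) = -34359738366.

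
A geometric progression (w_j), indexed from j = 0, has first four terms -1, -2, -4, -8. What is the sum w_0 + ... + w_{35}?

Common ratio r = 2.
w_j = (-1)·2^(j-0).
S = (-1)·(2^36 - 1)/(2 - 1) = (-1)·(68719476736 - 1)/(1) = -68719476735.

-68719476735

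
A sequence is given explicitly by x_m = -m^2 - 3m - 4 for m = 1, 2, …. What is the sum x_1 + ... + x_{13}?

Over m = 1..13: Σm = 91, Σm² = 819.
Total = (-1)·819 + (-3)·91 + (-4)·13 = -1144.

-1144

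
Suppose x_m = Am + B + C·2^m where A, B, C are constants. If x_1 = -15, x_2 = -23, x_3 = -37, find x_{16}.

The three given values yield: A + B + 2C = -15; 2A + B + 4C = -23; 3A + B + 8C = -37.
Subtracting the first from the second: A + 2C = -8.
Subtracting the second from the third: A + 4C = -14.
Solving: C = -3, A = -2, then B = -7.
Hence x_{16} = -2·16 + (-7) + (-3)·65536 = -196647.

-196647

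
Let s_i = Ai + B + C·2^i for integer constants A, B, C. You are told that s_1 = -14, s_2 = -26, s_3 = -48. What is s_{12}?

-20506

Plug in i = 1, 2, 3: A + B + 2C = -14; 2A + B + 4C = -26; 3A + B + 8C = -48.
Subtracting the first from the second: A + 2C = -12.
Subtracting the second from the third: A + 4C = -22.
Solving: C = -5, A = -2, then B = -2.
Hence s_{12} = -2·12 + (-2) + (-5)·4096 = -20506.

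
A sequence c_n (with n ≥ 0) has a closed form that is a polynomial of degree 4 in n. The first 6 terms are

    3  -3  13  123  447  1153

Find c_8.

7963

1st diffs: -6, 16, 110, 324, 706.
2nd diffs: 22, 94, 214, 382.
3rd diffs: 72, 120, 168.
4th diffs: 48, 48 (constant).
Newton forward-difference form: c_n = 3 + (-6)·C(n,1) + 22·C(n,2) + 72·C(n,3) + 48·C(n,4).
At n = 8: n = 8, so c_8 = 3 - 48 + 616 + 4032 + 3360 = 7963.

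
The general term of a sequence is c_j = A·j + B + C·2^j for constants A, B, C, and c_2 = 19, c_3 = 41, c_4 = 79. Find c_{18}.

1048675

Write the equations: 2A + B + 4C = 19; 3A + B + 8C = 41; 4A + B + 16C = 79.
Subtracting the first from the second: A + 4C = 22.
Subtracting the second from the third: A + 8C = 38.
Solving: C = 4, A = 6, then B = -9.
Therefore c_{18} = 108 + (-9) + 4·262144 = 1048675.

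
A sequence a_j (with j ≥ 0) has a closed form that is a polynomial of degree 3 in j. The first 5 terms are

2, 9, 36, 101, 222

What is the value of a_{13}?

6801

1st diffs: 7, 27, 65, 121.
2nd diffs: 20, 38, 56.
3rd diffs: 18, 18 (constant).
So a_j = 3j^3 + j^2 + 3j + 2.
Evaluating at j = 13 gives a_{13} = 6801.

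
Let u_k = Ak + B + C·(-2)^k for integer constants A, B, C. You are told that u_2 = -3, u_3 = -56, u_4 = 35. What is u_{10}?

Write the equations: 2A + B + 4C = -3; 3A + B - 8C = -56; 4A + B + 16C = 35.
Subtracting the first from the second: A - 12C = -53.
Subtracting the second from the third: A + 24C = 91.
Solving: C = 4, A = -5, then B = -9.
Hence u_{10} = -5·10 + (-9) + 4·1024 = 4037.

4037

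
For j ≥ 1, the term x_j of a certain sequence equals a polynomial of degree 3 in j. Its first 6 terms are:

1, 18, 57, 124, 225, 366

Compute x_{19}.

8569

1st diffs: 17, 39, 67, 101, 141.
2nd diffs: 22, 28, 34, 40.
3rd diffs: 6, 6, 6 (constant).
Newton forward-difference form: x_j = 1 + 17·C(j-1,1) + 22·C(j-1,2) + 6·C(j-1,3).
At j = 19: j-1 = 18, so x_{19} = 1 + 306 + 3366 + 4896 = 8569.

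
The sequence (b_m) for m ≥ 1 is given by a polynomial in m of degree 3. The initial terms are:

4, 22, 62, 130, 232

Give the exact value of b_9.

1100

1st diffs: 18, 40, 68, 102.
2nd diffs: 22, 28, 34.
3rd diffs: 6, 6 (constant).
Newton forward-difference form: b_m = 4 + 18·C(m-1,1) + 22·C(m-1,2) + 6·C(m-1,3).
At m = 9: m-1 = 8, so b_9 = 4 + 144 + 616 + 336 = 1100.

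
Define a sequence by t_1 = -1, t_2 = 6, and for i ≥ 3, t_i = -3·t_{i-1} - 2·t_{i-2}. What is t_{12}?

10236

Compute successive terms:
t_3 = -16, t_4 = 36, t_5 = -76, t_6 = 156, t_7 = -316, t_8 = 636, t_9 = -1276, t_{10} = 2556, t_{11} = -5116, t_{12} = 10236.
(Characteristic roots are -1 and -2.)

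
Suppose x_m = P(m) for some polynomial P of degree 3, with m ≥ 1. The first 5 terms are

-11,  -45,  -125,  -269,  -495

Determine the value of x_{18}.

1st diffs: -34, -80, -144, -226.
2nd diffs: -46, -64, -82.
3rd diffs: -18, -18 (constant).
So x_m = -3m^3 - 5m^2 + 2m - 5.
Evaluating at m = 18 gives x_{18} = -19085.

-19085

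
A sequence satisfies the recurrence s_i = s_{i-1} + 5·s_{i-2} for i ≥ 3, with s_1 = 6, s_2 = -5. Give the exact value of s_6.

125

s_3 = 25  s_4 = 0  s_5 = 125  s_6 = 125.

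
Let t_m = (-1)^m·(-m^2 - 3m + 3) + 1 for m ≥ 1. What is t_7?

68

(-1)^7 = -1; -m^2 - 3m + 3 at m=7 is -67; so t_7 = 68.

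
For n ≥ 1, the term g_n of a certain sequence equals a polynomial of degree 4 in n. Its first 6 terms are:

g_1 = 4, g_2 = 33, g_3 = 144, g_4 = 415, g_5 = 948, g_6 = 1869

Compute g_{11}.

18384

1st diffs: 29, 111, 271, 533, 921.
2nd diffs: 82, 160, 262, 388.
3rd diffs: 78, 102, 126.
4th diffs: 24, 24 (constant).
So g_n = n^4 + 3n^3 - 2n^2 - n + 3.
Evaluating at n = 11 gives g_{11} = 18384.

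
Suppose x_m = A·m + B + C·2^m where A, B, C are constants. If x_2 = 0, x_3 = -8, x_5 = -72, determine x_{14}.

-49092

Plug in m = 2, 3, 5: 2A + B + 4C = 0; 3A + B + 8C = -8; 5A + B + 32C = -72.
Subtracting the first from the second: A + 4C = -8.
Subtracting the second from the third: 2A + 24C = -64.
Solving: C = -3, A = 4, then B = 4.
Hence x_{14} = 4·14 + 4 + (-3)·16384 = -49092.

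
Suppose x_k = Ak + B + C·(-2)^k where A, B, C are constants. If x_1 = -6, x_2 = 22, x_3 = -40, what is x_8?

1270

The three given values yield: A + B - 2C = -6; 2A + B + 4C = 22; 3A + B - 8C = -40.
Subtracting the first from the second: A + 6C = 28.
Subtracting the second from the third: A - 12C = -62.
Solving: C = 5, A = -2, then B = 6.
Hence x_8 = -2·8 + 6 + 5·256 = 1270.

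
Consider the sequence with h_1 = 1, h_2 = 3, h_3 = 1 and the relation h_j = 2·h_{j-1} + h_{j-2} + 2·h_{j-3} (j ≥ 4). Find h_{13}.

Iterate the recurrence:
h_4 = 7;  h_5 = 21;  h_6 = 51;  h_7 = 137;  h_8 = 367;  h_9 = 973;  h_{10} = 2587;  h_{11} = 6881;  h_{12} = 18295;  h_{13} = 48645.

48645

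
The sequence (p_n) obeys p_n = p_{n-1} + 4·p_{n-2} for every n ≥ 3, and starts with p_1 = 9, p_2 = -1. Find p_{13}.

Applying the relation repeatedly:
p_3 = 35;  p_4 = 31;  p_5 = 171;  …;  p_{10} = 14711;  p_{11} = 39011;  p_{12} = 97855;  p_{13} = 253899.

253899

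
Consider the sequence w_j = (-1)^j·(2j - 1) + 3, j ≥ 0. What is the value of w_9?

(-1)^9 = -1; 2j - 1 at j=9 is 17; so w_9 = -14.

-14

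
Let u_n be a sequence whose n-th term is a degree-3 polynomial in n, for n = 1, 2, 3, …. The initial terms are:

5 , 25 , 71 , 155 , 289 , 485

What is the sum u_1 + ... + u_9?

4461

1st diffs: 20, 46, 84, 134, 196.
2nd diffs: 26, 38, 50, 62.
3rd diffs: 12, 12, 12 (constant).
Newton forward-difference form: u_n = 5 + 20·C(n-1,1) + 26·C(n-1,2) + 12·C(n-1,3).
Continuing: 755, 1111, 1565.
Summing n = 1..9 (9 terms) gives 4461.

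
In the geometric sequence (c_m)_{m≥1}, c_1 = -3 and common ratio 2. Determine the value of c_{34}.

c_m = (-3)·2^(m-1).
c_{34} = (-3)·2^33 = -25769803776.

-25769803776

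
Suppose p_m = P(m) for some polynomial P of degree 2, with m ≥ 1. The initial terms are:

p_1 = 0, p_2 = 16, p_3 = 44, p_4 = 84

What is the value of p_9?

1st diffs: 16, 28, 40.
2nd diffs: 12, 12 (constant).
Newton forward-difference form: p_m = 16·C(m-1,1) + 12·C(m-1,2).
At m = 9: m-1 = 8, so p_9 = 128 + 336 = 464.

464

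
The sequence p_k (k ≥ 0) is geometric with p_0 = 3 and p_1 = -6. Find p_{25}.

-100663296

Common ratio r = -2.
p_k = 3·(-2)^(k-0).
p_{25} = 3·(-2)^25 = -100663296.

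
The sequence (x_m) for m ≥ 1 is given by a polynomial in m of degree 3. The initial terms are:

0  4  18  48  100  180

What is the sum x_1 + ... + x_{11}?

1st diffs: 4, 14, 30, 52, 80.
2nd diffs: 10, 16, 22, 28.
3rd diffs: 6, 6, 6 (constant).
So x_m = m^3 - m^2.
Continuing: …, 294, 448, 648, 900, …, x_{11} = 1210.
Summing m = 1..11 (11 terms) gives 3850.

3850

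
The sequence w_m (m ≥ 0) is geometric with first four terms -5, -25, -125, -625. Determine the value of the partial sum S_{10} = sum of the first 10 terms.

-12207030

Common ratio r = 5.
w_m = (-5)·5^(m-0).
S = (-5)·(5^10 - 1)/(5 - 1) = (-5)·(9765625 - 1)/(4) = -12207030.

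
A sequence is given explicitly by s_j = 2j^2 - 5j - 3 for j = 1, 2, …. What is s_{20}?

697

s_{20} = 2·20^2 - 5·20 - 3 = 697.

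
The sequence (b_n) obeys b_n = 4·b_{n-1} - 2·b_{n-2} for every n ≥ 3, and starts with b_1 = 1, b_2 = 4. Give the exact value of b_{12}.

887040

Compute successive terms:
b_3 = 14, b_4 = 48, b_5 = 164, b_6 = 560, b_7 = 1912, b_8 = 6528, b_9 = 22288, b_{10} = 76096, b_{11} = 259808, b_{12} = 887040.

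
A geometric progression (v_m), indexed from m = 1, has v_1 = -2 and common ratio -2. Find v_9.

v_m = (-2)·(-2)^(m-1).
v_9 = (-2)·(-2)^8 = -512.

-512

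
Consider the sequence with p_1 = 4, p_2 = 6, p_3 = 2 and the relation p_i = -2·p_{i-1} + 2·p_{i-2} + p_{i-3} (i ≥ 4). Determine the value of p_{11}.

-6046

Iterate the recurrence:
p_4 = 12, p_5 = -14, p_6 = 54, p_7 = -124, p_8 = 342, p_9 = -878, p_{10} = 2316, p_{11} = -6046.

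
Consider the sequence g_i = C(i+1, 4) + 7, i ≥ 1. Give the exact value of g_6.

42

C(7, 4) = 35, so g_6 = 42.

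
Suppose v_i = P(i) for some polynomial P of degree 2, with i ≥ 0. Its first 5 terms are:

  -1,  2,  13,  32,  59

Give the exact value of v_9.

1st diffs: 3, 11, 19, 27.
2nd diffs: 8, 8, 8 (constant).
Newton forward-difference form: v_i = -1 + 3·C(i,1) + 8·C(i,2).
At i = 9: i = 9, so v_9 = -1 + 27 + 288 = 314.

314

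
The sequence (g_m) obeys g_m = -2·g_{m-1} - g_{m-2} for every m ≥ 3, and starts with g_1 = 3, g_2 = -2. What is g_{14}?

10

Compute successive terms:
g_3 = 1;  g_4 = 0;  g_5 = -1;  …;  g_{11} = -7;  g_{12} = 8;  g_{13} = -9;  g_{14} = 10.
(Characteristic roots are -1 and -1.)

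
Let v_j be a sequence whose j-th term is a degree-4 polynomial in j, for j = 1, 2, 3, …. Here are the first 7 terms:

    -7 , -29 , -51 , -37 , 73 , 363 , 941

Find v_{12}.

1st diffs: -22, -22, 14, 110, 290, 578.
2nd diffs: 0, 36, 96, 180, 288.
3rd diffs: 36, 60, 84, 108.
4th diffs: 24, 24, 24 (constant).
Newton forward-difference form: v_j = -7 + (-22)·C(j-1,1) + 36·C(j-1,3) + 24·C(j-1,4).
At j = 12: j-1 = 11, so v_{12} = -7 - 242 + 5940 + 7920 = 13611.

13611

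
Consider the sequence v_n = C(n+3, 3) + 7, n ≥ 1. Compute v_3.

C(6, 3) = 20, so v_3 = 27.

27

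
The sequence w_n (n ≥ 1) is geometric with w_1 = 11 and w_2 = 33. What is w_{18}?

Common ratio r = 3.
w_n = 11·3^(n-1).
w_{18} = 11·3^17 = 1420541793.

1420541793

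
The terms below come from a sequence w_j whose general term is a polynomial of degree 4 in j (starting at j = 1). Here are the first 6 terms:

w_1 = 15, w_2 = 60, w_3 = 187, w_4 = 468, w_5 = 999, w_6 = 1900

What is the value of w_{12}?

1st diffs: 45, 127, 281, 531, 901.
2nd diffs: 82, 154, 250, 370.
3rd diffs: 72, 96, 120.
4th diffs: 24, 24 (constant).
Newton forward-difference form: w_j = 15 + 45·C(j-1,1) + 82·C(j-1,2) + 72·C(j-1,3) + 24·C(j-1,4).
At j = 12: j-1 = 11, so w_{12} = 15 + 495 + 4510 + 11880 + 7920 = 24820.

24820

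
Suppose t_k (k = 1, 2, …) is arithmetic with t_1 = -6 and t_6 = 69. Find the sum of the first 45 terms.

14580

Common difference d = (69 - (-6)) / (6 - 1) = 15.
t_k = -6 + (k - 1)·15.
t_{45} = 654; S = 45·(-6 + 654)/2 = 14580.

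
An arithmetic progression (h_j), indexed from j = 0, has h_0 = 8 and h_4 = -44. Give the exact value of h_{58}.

-746

Common difference d = (-44 - 8) / (4 - 0) = -13.
h_j = 8 + (j - 0)·(-13).
h_{58} = 8 + 58·(-13) = -746.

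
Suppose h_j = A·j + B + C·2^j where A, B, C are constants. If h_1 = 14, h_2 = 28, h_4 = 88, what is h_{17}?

The three given values yield: A + B + 2C = 14; 2A + B + 4C = 28; 4A + B + 16C = 88.
Subtracting the first from the second: A + 2C = 14.
Subtracting the second from the third: 2A + 12C = 60.
Solving: C = 4, A = 6, then B = 0.
So h_j = 6·j + 0 + 4·2^j; at j=17 this is 524390.

524390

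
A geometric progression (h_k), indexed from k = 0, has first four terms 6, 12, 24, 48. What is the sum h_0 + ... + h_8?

Common ratio r = 2.
h_k = 6·2^(k-0).
S = 6·(2^9 - 1)/(2 - 1) = 6·(512 - 1)/(1) = 3066.

3066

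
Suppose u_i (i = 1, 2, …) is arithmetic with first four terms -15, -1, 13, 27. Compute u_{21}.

265

Common difference d = 14.
u_i = -15 + (i - 1)·14.
u_{21} = -15 + 20·14 = 265.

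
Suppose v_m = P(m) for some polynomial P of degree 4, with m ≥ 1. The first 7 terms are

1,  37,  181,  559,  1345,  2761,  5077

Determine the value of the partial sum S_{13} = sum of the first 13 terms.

185575

1st diffs: 36, 144, 378, 786, 1416, 2316.
2nd diffs: 108, 234, 408, 630, 900.
3rd diffs: 126, 174, 222, 270.
4th diffs: 48, 48, 48 (constant).
So v_m = 2m^4 + m^3 - 2m^2 + 5m - 5.
Continuing: …, 8611, 13729, 20845, 30421, …, v_{13} = 59041.
Summing m = 1..13 (13 terms) gives 185575.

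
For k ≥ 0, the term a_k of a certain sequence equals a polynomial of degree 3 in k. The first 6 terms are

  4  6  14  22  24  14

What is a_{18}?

1st diffs: 2, 8, 8, 2, -10.
2nd diffs: 6, 0, -6, -12.
3rd diffs: -6, -6, -6 (constant).
Newton forward-difference form: a_k = 4 + 2·C(k,1) + 6·C(k,2) + (-6)·C(k,3).
At k = 18: k = 18, so a_{18} = 4 + 36 + 918 - 4896 = -3938.

-3938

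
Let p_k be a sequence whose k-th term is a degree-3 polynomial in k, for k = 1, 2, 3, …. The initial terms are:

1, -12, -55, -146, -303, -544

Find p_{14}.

1st diffs: -13, -43, -91, -157, -241.
2nd diffs: -30, -48, -66, -84.
3rd diffs: -18, -18, -18 (constant).
So p_k = -3k^3 + 3k^2 - k + 2.
Evaluating at k = 14 gives p_{14} = -7656.

-7656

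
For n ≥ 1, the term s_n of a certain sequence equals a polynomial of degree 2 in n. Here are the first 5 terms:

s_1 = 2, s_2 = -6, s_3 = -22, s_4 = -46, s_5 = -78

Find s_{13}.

1st diffs: -8, -16, -24, -32.
2nd diffs: -8, -8, -8 (constant).
Newton forward-difference form: s_n = 2 + (-8)·C(n-1,1) + (-8)·C(n-1,2).
At n = 13: n-1 = 12, so s_{13} = 2 - 96 - 528 = -622.

-622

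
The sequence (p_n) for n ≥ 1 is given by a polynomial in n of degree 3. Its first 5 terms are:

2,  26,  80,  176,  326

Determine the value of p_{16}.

8972

1st diffs: 24, 54, 96, 150.
2nd diffs: 30, 42, 54.
3rd diffs: 12, 12 (constant).
So p_n = 2n^3 + 3n^2 + n - 4.
Evaluating at n = 16 gives p_{16} = 8972.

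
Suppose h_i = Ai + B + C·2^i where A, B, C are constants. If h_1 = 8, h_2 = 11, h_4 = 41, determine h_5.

Write the equations: A + B + 2C = 8; 2A + B + 4C = 11; 4A + B + 16C = 41.
Subtracting the first from the second: A + 2C = 3.
Subtracting the second from the third: 2A + 12C = 30.
Solving: C = 3, A = -3, then B = 5.
So h_i = -3·i + 5 + 3·2^i; at i=5 this is 86.

86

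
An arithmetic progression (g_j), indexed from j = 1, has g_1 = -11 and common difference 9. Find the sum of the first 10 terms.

g_j = -11 + (j - 1)·9.
g_{10} = 70; S = 10·(-11 + 70)/2 = 295.

295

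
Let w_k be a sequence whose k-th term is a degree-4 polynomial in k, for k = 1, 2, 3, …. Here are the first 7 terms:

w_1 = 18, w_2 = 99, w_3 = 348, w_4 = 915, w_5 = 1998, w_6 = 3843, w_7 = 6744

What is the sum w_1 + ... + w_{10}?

1st diffs: 81, 249, 567, 1083, 1845, 2901.
2nd diffs: 168, 318, 516, 762, 1056.
3rd diffs: 150, 198, 246, 294.
4th diffs: 48, 48, 48 (constant).
Newton forward-difference form: w_k = 18 + 81·C(k-1,1) + 168·C(k-1,2) + 150·C(k-1,3) + 48·C(k-1,4).
Continuing: 11043, 17130, 25443.
Summing k = 1..10 (10 terms) gives 67581.

67581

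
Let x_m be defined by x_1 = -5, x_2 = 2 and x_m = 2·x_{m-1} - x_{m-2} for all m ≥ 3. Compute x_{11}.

65

x_3 = 9; x_4 = 16; x_5 = 23; x_6 = 30; x_7 = 37; x_8 = 44; x_9 = 51; x_{10} = 58; x_{11} = 65.
(Characteristic roots are 1 and 1.)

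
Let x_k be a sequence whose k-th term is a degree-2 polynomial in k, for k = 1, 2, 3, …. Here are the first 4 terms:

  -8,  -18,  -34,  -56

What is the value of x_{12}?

1st diffs: -10, -16, -22.
2nd diffs: -6, -6 (constant).
Newton forward-difference form: x_k = -8 + (-10)·C(k-1,1) + (-6)·C(k-1,2).
At k = 12: k-1 = 11, so x_{12} = -8 - 110 - 330 = -448.

-448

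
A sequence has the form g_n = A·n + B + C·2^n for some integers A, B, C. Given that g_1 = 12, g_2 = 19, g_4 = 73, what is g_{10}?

Plug in n = 1, 2, 4: A + B + 2C = 12; 2A + B + 4C = 19; 4A + B + 16C = 73.
Subtracting the first from the second: A + 2C = 7.
Subtracting the second from the third: 2A + 12C = 54.
Solving: C = 5, A = -3, then B = 5.
So g_n = -3·n + 5 + 5·2^n; at n=10 this is 5095.

5095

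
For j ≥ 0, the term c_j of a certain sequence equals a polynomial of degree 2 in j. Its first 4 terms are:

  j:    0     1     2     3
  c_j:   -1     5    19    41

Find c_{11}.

505

1st diffs: 6, 14, 22.
2nd diffs: 8, 8 (constant).
Newton forward-difference form: c_j = -1 + 6·C(j,1) + 8·C(j,2).
At j = 11: j = 11, so c_{11} = -1 + 66 + 440 = 505.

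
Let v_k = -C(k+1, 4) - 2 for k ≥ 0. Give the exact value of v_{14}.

C(15, 4) = 1365, so v_{14} = -1367.

-1367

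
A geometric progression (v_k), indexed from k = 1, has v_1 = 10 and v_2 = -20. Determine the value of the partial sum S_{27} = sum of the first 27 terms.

Common ratio r = -2.
v_k = 10·(-2)^(k-1).
S = 10·((-2)^27 - 1)/(-2 - 1) = 10·(-134217728 - 1)/(-3) = 447392430.

447392430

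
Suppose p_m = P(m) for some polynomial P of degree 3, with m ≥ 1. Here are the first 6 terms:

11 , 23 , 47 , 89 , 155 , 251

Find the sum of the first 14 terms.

11620

1st diffs: 12, 24, 42, 66, 96.
2nd diffs: 12, 18, 24, 30.
3rd diffs: 6, 6, 6 (constant).
Newton forward-difference form: p_m = 11 + 12·C(m-1,1) + 12·C(m-1,2) + 6·C(m-1,3).
Continuing: …, 383, 557, 779, 1055, …, p_{14} = 2819.
Summing m = 1..14 (14 terms) gives 11620.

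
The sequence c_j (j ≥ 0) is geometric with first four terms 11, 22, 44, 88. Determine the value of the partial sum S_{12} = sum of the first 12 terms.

45045

Common ratio r = 2.
c_j = 11·2^(j-0).
S = 11·(2^12 - 1)/(2 - 1) = 11·(4096 - 1)/(1) = 45045.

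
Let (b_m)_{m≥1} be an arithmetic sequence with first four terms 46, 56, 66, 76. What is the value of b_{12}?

156

Common difference d = 10.
b_m = 46 + (m - 1)·10.
b_{12} = 46 + 11·10 = 156.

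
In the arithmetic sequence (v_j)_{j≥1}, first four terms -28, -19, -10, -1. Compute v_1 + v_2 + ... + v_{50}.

9625

Common difference d = 9.
v_j = -28 + (j - 1)·9.
v_{50} = 413; S = 50·(-28 + 413)/2 = 9625.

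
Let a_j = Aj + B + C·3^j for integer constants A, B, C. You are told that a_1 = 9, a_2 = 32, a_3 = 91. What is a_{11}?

531491

The three given values yield: A + B + 3C = 9; 2A + B + 9C = 32; 3A + B + 27C = 91.
Subtracting the first from the second: A + 6C = 23.
Subtracting the second from the third: A + 18C = 59.
Solving: C = 3, A = 5, then B = -5.
Hence a_{11} = 5·11 + (-5) + 3·177147 = 531491.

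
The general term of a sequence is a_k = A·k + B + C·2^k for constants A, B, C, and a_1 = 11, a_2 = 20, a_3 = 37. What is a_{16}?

262162

Write the equations: A + B + 2C = 11; 2A + B + 4C = 20; 3A + B + 8C = 37.
Subtracting the first from the second: A + 2C = 9.
Subtracting the second from the third: A + 4C = 17.
Solving: C = 4, A = 1, then B = 2.
Hence a_{16} = 1·16 + 2 + 4·65536 = 262162.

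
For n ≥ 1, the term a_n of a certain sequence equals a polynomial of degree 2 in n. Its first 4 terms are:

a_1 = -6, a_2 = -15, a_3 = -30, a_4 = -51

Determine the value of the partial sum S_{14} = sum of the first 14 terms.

-3087

1st diffs: -9, -15, -21.
2nd diffs: -6, -6 (constant).
Newton forward-difference form: a_n = -6 + (-9)·C(n-1,1) + (-6)·C(n-1,2).
Continuing: …, -78, -111, -150, -195, …, a_{14} = -591.
Summing n = 1..14 (14 terms) gives -3087.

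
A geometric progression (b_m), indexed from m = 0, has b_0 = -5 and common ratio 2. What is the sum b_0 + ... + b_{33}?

b_m = (-5)·2^(m-0).
S = (-5)·(2^34 - 1)/(2 - 1) = (-5)·(17179869184 - 1)/(1) = -85899345915.

-85899345915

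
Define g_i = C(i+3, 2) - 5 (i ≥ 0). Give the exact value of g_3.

C(6, 2) = 15, so g_3 = 10.

10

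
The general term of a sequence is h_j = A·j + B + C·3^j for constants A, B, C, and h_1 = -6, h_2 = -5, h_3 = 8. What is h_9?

19634

Plug in j = 1, 2, 3: A + B + 3C = -6; 2A + B + 9C = -5; 3A + B + 27C = 8.
Subtracting the first from the second: A + 6C = 1.
Subtracting the second from the third: A + 18C = 13.
Solving: C = 1, A = -5, then B = -4.
Hence h_9 = -5·9 + (-4) + 1·19683 = 19634.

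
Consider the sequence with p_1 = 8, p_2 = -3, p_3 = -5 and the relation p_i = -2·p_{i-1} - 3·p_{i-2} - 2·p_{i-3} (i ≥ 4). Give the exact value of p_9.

-49

p_4 = 3; p_5 = 15; p_6 = -29; p_7 = 7; p_8 = 43; p_9 = -49.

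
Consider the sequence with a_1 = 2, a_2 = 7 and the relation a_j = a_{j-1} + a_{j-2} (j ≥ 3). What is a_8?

Step forward from the initial values:
a_3 = 9; a_4 = 16; a_5 = 25; a_6 = 41; a_7 = 66; a_8 = 107.

107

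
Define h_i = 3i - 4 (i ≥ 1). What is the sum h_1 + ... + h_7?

Over i = 1..7: Σi = 28.
Total = (3)·28 + (-4)·7 = 56.

56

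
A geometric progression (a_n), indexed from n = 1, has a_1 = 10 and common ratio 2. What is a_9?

2560

a_n = 10·2^(n-1).
a_9 = 10·2^8 = 2560.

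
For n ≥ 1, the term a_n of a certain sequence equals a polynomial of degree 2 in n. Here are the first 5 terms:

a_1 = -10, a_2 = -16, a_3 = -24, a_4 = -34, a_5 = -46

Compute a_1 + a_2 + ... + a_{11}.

1st diffs: -6, -8, -10, -12.
2nd diffs: -2, -2, -2 (constant).
So a_n = -n^2 - 3n - 6.
Continuing: …, -60, -76, -94, -114, …, a_{11} = -160.
Summing n = 1..11 (11 terms) gives -770.

-770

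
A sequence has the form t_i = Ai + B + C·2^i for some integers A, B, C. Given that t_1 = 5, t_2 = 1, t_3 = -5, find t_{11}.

-2061

At i = 1, 2, 3: A + B + 2C = 5; 2A + B + 4C = 1; 3A + B + 8C = -5.
Subtracting the first from the second: A + 2C = -4.
Subtracting the second from the third: A + 4C = -6.
Solving: C = -1, A = -2, then B = 9.
So t_i = -2·i + 9 + (-1)·2^i; at i=11 this is -2061.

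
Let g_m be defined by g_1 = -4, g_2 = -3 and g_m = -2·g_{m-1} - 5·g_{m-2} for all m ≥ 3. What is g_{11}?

-11854

Compute successive terms:
g_3 = 26; g_4 = -37; g_5 = -56; g_6 = 297; g_7 = -314; g_8 = -857; g_9 = 3284; g_{10} = -2283; g_{11} = -11854.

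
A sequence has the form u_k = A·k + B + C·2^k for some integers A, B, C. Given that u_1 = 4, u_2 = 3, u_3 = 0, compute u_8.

-243

Write the equations: A + B + 2C = 4; 2A + B + 4C = 3; 3A + B + 8C = 0.
Subtracting the first from the second: A + 2C = -1.
Subtracting the second from the third: A + 4C = -3.
Solving: C = -1, A = 1, then B = 5.
Hence u_8 = 1·8 + 5 + (-1)·256 = -243.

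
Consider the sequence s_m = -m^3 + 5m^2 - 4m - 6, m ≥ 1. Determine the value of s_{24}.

-11046

s_{24} = -1·24^3 + 5·24^2 - 4·24 - 6 = -11046.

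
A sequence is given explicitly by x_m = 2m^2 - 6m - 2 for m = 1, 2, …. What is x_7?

x_7 = 2·7^2 - 6·7 - 2 = 54.

54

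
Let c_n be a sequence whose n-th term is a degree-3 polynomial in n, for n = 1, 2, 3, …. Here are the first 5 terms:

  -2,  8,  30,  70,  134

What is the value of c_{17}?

4958

1st diffs: 10, 22, 40, 64.
2nd diffs: 12, 18, 24.
3rd diffs: 6, 6 (constant).
So c_n = n^3 + 3n - 6.
Evaluating at n = 17 gives c_{17} = 4958.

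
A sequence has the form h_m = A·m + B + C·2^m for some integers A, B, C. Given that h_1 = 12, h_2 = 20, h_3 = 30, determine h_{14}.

Write the equations: A + B + 2C = 12; 2A + B + 4C = 20; 3A + B + 8C = 30.
Subtracting the first from the second: A + 2C = 8.
Subtracting the second from the third: A + 4C = 10.
Solving: C = 1, A = 6, then B = 4.
Hence h_{14} = 6·14 + 4 + 1·16384 = 16472.

16472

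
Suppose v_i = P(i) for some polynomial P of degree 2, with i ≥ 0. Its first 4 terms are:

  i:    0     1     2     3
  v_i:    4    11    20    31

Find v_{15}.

319

1st diffs: 7, 9, 11.
2nd diffs: 2, 2 (constant).
Newton forward-difference form: v_i = 4 + 7·C(i,1) + 2·C(i,2).
At i = 15: i = 15, so v_{15} = 4 + 105 + 210 = 319.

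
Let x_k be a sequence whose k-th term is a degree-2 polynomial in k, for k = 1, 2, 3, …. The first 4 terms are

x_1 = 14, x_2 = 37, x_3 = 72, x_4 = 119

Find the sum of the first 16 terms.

9704

1st diffs: 23, 35, 47.
2nd diffs: 12, 12 (constant).
Newton forward-difference form: x_k = 14 + 23·C(k-1,1) + 12·C(k-1,2).
Continuing: …, 178, 249, 332, 427, …, x_{16} = 1619.
Summing k = 1..16 (16 terms) gives 9704.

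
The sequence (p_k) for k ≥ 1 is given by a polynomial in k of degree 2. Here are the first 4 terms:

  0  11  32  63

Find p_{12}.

1st diffs: 11, 21, 31.
2nd diffs: 10, 10 (constant).
Newton forward-difference form: p_k = 11·C(k-1,1) + 10·C(k-1,2).
At k = 12: k-1 = 11, so p_{12} = 121 + 550 = 671.

671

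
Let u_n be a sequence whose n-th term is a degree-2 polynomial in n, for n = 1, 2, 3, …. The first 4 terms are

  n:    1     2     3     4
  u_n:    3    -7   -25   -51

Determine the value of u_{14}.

-751

1st diffs: -10, -18, -26.
2nd diffs: -8, -8 (constant).
Newton forward-difference form: u_n = 3 + (-10)·C(n-1,1) + (-8)·C(n-1,2).
At n = 14: n-1 = 13, so u_{14} = 3 - 130 - 624 = -751.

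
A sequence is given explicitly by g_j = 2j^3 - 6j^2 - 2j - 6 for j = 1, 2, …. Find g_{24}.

g_{24} = 2·24^3 - 6·24^2 - 2·24 - 6 = 24138.

24138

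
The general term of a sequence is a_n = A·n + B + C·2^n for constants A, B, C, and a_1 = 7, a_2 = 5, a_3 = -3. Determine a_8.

At n = 1, 2, 3: A + B + 2C = 7; 2A + B + 4C = 5; 3A + B + 8C = -3.
Subtracting the first from the second: A + 2C = -2.
Subtracting the second from the third: A + 4C = -8.
Solving: C = -3, A = 4, then B = 9.
So a_n = 4·n + 9 + (-3)·2^n; at n=8 this is -727.

-727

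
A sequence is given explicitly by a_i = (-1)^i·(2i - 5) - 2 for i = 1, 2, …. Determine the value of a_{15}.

(-1)^15 = -1; 2i - 5 at i=15 is 25; so a_{15} = -27.

-27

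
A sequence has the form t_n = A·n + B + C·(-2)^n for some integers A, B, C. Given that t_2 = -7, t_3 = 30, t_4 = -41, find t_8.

Plug in n = 2, 3, 4: 2A + B + 4C = -7; 3A + B - 8C = 30; 4A + B + 16C = -41.
Subtracting the first from the second: A - 12C = 37.
Subtracting the second from the third: A + 24C = -71.
Solving: C = -3, A = 1, then B = 3.
Therefore t_8 = 8 + 3 + (-3)·256 = -757.

-757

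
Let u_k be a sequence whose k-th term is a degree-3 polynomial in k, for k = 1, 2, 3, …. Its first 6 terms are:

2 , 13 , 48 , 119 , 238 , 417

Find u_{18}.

11613

1st diffs: 11, 35, 71, 119, 179.
2nd diffs: 24, 36, 48, 60.
3rd diffs: 12, 12, 12 (constant).
So u_k = 2k^3 - 3k + 3.
Evaluating at k = 18 gives u_{18} = 11613.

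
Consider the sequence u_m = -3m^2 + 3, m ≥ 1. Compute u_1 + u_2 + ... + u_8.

Over m = 1..8: Σm = 36, Σm² = 204.
Total = (-3)·204 + (3)·8 = -588.

-588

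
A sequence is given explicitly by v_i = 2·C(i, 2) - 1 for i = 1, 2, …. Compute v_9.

C(9, 2) = 36, so v_9 = 71.

71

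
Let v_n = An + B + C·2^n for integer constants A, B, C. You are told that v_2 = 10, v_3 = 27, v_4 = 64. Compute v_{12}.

The three given values yield: 2A + B + 4C = 10; 3A + B + 8C = 27; 4A + B + 16C = 64.
Subtracting the first from the second: A + 4C = 17.
Subtracting the second from the third: A + 8C = 37.
Solving: C = 5, A = -3, then B = -4.
Therefore v_{12} = -36 + (-4) + 5·4096 = 20440.

20440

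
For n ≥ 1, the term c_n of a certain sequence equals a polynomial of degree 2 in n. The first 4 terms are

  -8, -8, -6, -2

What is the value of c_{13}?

124

1st diffs: 0, 2, 4.
2nd diffs: 2, 2 (constant).
So c_n = n^2 - 3n - 6.
Evaluating at n = 13 gives c_{13} = 124.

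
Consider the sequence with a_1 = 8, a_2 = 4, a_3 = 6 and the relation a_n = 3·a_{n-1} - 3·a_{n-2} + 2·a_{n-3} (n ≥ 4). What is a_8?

424

Applying the relation repeatedly:
a_4 = 22  a_5 = 56  a_6 = 114  a_7 = 218  a_8 = 424.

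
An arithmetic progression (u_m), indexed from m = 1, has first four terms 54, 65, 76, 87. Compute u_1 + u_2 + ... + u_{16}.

2184

Common difference d = 11.
u_m = 54 + (m - 1)·11.
u_{16} = 219; S = 16·(54 + 219)/2 = 2184.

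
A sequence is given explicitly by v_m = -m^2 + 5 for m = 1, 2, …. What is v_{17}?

-284

v_{17} = -1·17^2 + 5 = -284.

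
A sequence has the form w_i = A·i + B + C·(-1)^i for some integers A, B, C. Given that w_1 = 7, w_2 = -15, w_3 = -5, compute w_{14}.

-87

The three given values yield: A + B - C = 7; 2A + B + C = -15; 3A + B - C = -5.
Subtracting the first from the second: A + 2C = -22.
Subtracting the second from the third: A - 2C = 10.
Solving: C = -8, A = -6, then B = 5.
Therefore w_{14} = -84 + 5 + (-8)·1 = -87.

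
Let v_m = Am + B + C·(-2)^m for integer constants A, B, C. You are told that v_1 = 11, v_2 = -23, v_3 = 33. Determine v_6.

Write the equations: A + B - 2C = 11; 2A + B + 4C = -23; 3A + B - 8C = 33.
Subtracting the first from the second: A + 6C = -34.
Subtracting the second from the third: A - 12C = 56.
Solving: C = -5, A = -4, then B = 5.
Hence v_6 = -4·6 + 5 + (-5)·64 = -339.

-339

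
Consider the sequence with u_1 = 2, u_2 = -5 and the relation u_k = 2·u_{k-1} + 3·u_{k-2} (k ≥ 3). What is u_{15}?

Iterate the recurrence:
u_3 = -4, u_4 = -23, u_5 = -58, …, u_{12} = -132863, u_{13} = -398578, u_{14} = -1195745, u_{15} = -3587224.
(Characteristic roots are 3 and -1.)

-3587224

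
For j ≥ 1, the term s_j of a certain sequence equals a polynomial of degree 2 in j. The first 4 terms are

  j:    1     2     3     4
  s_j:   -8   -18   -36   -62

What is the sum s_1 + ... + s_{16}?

-5808

1st diffs: -10, -18, -26.
2nd diffs: -8, -8 (constant).
So s_j = -4j^2 + 2j - 6.
Continuing: …, -96, -138, -188, -246, …, s_{16} = -998.
Summing j = 1..16 (16 terms) gives -5808.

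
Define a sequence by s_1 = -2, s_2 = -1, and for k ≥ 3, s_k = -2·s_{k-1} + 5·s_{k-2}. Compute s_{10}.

Step forward from the initial values:
s_3 = -8; s_4 = 11; s_5 = -62; s_6 = 179; s_7 = -668; s_8 = 2231; s_9 = -7802; s_{10} = 26759.

26759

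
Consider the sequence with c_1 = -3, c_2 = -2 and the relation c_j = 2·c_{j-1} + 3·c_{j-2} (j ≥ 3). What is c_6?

Applying the relation repeatedly:
c_3 = -13, c_4 = -32, c_5 = -103, c_6 = -302.
(Characteristic roots are 3 and -1.)

-302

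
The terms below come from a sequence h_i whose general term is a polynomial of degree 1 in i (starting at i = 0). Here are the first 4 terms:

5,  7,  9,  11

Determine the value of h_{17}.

39

1st diffs: 2, 2, 2 (constant).
So h_i = 2i + 5.
Evaluating at i = 17 gives h_{17} = 39.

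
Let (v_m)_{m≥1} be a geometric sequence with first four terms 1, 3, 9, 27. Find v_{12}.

177147

Common ratio r = 3.
v_m = 1·3^(m-1).
v_{12} = 1·3^11 = 177147.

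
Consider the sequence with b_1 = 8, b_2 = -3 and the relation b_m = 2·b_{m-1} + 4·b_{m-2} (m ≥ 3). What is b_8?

Iterate the recurrence:
b_3 = 26, b_4 = 40, b_5 = 184, b_6 = 528, b_7 = 1792, b_8 = 5696.

5696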